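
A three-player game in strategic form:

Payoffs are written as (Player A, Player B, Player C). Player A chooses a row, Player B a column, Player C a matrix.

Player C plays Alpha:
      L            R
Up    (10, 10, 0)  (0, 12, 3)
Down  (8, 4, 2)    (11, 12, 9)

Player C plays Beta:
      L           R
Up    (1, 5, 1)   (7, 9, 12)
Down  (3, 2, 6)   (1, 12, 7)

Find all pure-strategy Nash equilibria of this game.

(Up, R, Beta), (Down, R, Alpha)

(Up, L, Alpha): Player B can switch to R (10 → 12). Not NE.
(Up, L, Beta): Player A can switch to Down (1 → 3). Not NE.
(Up, R, Alpha): Player A can switch to Down (0 → 11). Not NE.
(Up, R, Beta): Player A gets 7, best alternative 1; Player B gets 9, best alternative 5; Player C gets 12, best alternative 3. No profitable deviation — NE.
(Down, L, Alpha): Player A can switch to Up (8 → 10). Not NE.
(Down, L, Beta): Player B can switch to R (2 → 12). Not NE.
(Down, R, Alpha): Player A gets 11, best alternative 0; Player B gets 12, best alternative 4; Player C gets 9, best alternative 7. No profitable deviation — NE.
(Down, R, Beta): Player A can switch to Up (1 → 7). Not NE.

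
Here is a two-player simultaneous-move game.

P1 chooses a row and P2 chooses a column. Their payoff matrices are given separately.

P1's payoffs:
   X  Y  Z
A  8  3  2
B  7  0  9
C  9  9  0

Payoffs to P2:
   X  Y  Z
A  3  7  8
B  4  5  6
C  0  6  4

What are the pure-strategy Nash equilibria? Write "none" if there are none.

Pure-strategy Nash equilibria: (B, Z); (C, Y)

(A, X): P1 can switch to C (8 → 9). Not NE.
(A, Y): P1 can switch to C (3 → 9). Not NE.
(A, Z): P1 can switch to B (2 → 9). Not NE.
(B, X): P1 can switch to A (7 → 8). Not NE.
(B, Y): P1 can switch to A (0 → 3). Not NE.
(B, Z): P1 gets 9, best alternative 2; P2 gets 6, best alternative 5. No profitable deviation — NE.
(C, X): P2 can switch to Y (0 → 6). Not NE.
(C, Y): P1 gets 9, best alternative 3; P2 gets 6, best alternative 4. No profitable deviation — NE.
(The remaining 1 profile has a profitable deviation by the same check.)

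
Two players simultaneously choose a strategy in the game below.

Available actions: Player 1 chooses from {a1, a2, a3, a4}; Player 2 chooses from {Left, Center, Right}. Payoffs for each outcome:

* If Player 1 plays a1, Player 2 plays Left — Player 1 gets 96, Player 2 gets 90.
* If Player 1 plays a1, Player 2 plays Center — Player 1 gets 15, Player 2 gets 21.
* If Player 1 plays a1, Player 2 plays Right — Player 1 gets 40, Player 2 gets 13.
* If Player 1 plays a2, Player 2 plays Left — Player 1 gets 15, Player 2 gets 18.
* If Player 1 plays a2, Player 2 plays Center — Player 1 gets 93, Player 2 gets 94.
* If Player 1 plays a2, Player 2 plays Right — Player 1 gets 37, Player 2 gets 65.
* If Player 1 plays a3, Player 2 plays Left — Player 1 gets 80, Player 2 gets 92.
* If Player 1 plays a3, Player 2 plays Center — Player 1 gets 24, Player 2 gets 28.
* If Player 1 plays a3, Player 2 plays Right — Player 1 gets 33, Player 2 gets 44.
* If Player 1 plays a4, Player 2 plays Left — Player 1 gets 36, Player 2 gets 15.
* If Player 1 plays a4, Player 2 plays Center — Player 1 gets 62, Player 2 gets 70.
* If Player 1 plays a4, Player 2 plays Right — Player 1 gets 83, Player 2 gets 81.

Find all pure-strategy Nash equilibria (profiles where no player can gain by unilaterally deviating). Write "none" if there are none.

Player 1 against Left: payoffs 96, 15, 80, 36 → best response a1.
Player 1 against Center: payoffs 15, 93, 24, 62 → best response a2.
Player 1 against Right: payoffs 40, 37, 33, 83 → best response a4.
Player 2 against a1: payoffs 90, 21, 13 → best response Left.
Player 2 against a2: payoffs 18, 94, 65 → best response Center.
Player 2 against a3: payoffs 92, 28, 44 → best response Left.
Player 2 against a4: payoffs 15, 70, 81 → best response Right.
Mutual best responses: (a1, Left); (a2, Center); (a4, Right).

(a1, Left); (a2, Center); (a4, Right)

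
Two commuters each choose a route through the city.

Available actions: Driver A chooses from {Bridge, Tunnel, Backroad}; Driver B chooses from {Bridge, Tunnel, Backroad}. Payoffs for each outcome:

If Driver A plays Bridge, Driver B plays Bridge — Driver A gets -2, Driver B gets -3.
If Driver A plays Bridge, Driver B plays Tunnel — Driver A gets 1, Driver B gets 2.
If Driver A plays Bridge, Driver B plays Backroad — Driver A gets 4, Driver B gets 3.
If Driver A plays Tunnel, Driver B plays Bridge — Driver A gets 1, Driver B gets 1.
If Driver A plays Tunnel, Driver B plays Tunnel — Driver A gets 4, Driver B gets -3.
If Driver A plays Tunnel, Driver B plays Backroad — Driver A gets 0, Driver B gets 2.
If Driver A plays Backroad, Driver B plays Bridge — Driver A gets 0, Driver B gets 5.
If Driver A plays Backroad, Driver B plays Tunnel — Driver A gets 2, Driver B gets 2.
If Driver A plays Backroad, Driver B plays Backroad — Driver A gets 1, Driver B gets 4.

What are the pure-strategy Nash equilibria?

The unique pure-strategy Nash equilibrium is (Bridge, Backroad).

Driver A against Bridge: payoffs -2, 1, 0 → best response Tunnel.
Driver A against Tunnel: payoffs 1, 4, 2 → best response Tunnel.
Driver A against Backroad: payoffs 4, 0, 1 → best response Bridge.
Driver B against Bridge: payoffs -3, 2, 3 → best response Backroad.
Driver B against Tunnel: payoffs 1, -3, 2 → best response Backroad.
Driver B against Backroad: payoffs 5, 2, 4 → best response Bridge.
Mutual best responses: (Bridge, Backroad).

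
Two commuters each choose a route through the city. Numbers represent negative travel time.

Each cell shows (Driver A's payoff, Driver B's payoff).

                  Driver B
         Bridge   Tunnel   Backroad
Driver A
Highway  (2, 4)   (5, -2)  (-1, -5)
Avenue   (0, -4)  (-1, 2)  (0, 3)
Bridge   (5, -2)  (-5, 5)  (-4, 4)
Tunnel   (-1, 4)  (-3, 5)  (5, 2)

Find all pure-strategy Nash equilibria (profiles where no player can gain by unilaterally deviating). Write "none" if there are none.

Driver A against Bridge: payoffs 2, 0, 5, -1 → best response Bridge.
Driver A against Tunnel: payoffs 5, -1, -5, -3 → best response Highway.
Driver A against Backroad: payoffs -1, 0, -4, 5 → best response Tunnel.
Driver B against Highway: payoffs 4, -2, -5 → best response Bridge.
Driver B against Avenue: payoffs -4, 2, 3 → best response Backroad.
Driver B against Bridge: payoffs -2, 5, 4 → best response Tunnel.
Driver B against Tunnel: payoffs 4, 5, 2 → best response Tunnel.
No profile is a mutual best response for all players.

This game has no pure Nash equilibrium.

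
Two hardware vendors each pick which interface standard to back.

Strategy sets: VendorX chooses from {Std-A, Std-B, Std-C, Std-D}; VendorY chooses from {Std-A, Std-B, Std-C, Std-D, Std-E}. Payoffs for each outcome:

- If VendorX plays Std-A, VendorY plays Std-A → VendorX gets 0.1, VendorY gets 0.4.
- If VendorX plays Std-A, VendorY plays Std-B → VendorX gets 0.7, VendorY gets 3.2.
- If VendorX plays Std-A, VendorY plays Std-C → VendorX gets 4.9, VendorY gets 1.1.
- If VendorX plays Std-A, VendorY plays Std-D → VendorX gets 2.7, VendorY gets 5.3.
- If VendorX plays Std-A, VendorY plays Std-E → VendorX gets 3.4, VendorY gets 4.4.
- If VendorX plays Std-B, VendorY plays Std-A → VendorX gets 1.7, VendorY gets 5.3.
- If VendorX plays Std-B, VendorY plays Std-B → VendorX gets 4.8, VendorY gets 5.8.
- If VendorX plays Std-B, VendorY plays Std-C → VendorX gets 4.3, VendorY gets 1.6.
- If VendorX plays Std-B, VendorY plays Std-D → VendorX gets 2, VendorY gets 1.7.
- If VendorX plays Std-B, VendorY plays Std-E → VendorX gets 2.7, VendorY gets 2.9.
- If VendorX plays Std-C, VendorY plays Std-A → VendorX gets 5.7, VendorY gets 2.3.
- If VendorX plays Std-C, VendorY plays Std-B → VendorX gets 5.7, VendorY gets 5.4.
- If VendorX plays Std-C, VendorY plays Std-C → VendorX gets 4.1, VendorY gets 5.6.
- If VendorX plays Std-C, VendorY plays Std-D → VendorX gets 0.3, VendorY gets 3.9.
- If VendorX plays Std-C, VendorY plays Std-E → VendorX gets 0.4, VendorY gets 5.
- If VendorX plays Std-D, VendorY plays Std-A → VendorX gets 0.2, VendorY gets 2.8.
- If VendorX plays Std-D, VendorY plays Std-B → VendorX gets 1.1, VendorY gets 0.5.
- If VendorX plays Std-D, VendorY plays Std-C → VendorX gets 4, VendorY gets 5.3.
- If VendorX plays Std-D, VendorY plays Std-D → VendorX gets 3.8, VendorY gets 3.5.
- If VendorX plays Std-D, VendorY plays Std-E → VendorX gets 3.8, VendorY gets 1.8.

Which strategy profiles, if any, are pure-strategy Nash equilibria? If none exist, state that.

(Std-A, Std-A): VendorX can switch to Std-B (0.1 → 1.7). Not NE.
(Std-A, Std-B): VendorX can switch to Std-B (0.7 → 4.8). Not NE.
(Std-A, Std-C): VendorY can switch to Std-B (1.1 → 3.2). Not NE.
(Std-A, Std-D): VendorX can switch to Std-D (2.7 → 3.8). Not NE.
(Std-A, Std-E): VendorX can switch to Std-D (3.4 → 3.8). Not NE.
(Std-B, Std-A): VendorX can switch to Std-C (1.7 → 5.7). Not NE.
(Std-B, Std-B): VendorX can switch to Std-C (4.8 → 5.7). Not NE.
(Std-B, Std-C): VendorX can switch to Std-A (4.3 → 4.9). Not NE.
(Std-B, Std-D): VendorX can switch to Std-A (2 → 2.7). Not NE.
(Std-B, Std-E): VendorX can switch to Std-A (2.7 → 3.4). Not NE.
(The remaining 10 profiles each have a profitable deviation by the same check.)

There is no pure-strategy Nash equilibrium.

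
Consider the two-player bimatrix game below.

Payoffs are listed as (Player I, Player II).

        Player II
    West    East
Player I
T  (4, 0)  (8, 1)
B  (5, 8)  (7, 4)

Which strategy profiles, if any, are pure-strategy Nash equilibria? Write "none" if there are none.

Check each profile: it is a Nash equilibrium iff no player can strictly gain by switching unilaterally.
(T, West): Player I can switch to B (4 → 5). Not NE.
(T, East): Player I gets 8, best alternative 7; Player II gets 1, best alternative 0. No profitable deviation — NE.
(B, West): Player I gets 5, best alternative 4; Player II gets 8, best alternative 4. No profitable deviation — NE.
(B, East): Player I can switch to T (7 → 8). Not NE.

(T, East) and (B, West)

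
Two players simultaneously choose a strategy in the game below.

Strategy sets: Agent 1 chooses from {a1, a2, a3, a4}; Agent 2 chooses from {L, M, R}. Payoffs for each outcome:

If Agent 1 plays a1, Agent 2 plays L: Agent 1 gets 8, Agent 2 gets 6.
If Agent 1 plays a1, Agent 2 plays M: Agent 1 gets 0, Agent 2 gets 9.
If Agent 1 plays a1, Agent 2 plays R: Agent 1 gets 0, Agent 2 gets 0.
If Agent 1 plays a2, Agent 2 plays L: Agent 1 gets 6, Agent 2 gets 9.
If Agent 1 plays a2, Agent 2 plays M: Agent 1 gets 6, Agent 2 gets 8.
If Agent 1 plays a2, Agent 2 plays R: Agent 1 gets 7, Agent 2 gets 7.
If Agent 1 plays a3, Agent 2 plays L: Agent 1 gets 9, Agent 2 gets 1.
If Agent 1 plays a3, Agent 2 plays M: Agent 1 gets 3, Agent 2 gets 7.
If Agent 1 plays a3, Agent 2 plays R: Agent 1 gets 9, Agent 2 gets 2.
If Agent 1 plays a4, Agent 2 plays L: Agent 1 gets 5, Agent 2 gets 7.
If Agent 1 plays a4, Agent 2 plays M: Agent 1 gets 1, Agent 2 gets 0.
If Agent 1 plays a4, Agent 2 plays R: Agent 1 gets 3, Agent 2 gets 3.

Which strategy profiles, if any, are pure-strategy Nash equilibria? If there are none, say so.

This game has no pure Nash equilibrium.

Agent 1 against L: payoffs 8, 6, 9, 5 → best response a3.
Agent 1 against M: payoffs 0, 6, 3, 1 → best response a2.
Agent 1 against R: payoffs 0, 7, 9, 3 → best response a3.
Agent 2 against a1: payoffs 6, 9, 0 → best response M.
Agent 2 against a2: payoffs 9, 8, 7 → best response L.
Agent 2 against a3: payoffs 1, 7, 2 → best response M.
Agent 2 against a4: payoffs 7, 0, 3 → best response L.
No profile is a mutual best response for all players.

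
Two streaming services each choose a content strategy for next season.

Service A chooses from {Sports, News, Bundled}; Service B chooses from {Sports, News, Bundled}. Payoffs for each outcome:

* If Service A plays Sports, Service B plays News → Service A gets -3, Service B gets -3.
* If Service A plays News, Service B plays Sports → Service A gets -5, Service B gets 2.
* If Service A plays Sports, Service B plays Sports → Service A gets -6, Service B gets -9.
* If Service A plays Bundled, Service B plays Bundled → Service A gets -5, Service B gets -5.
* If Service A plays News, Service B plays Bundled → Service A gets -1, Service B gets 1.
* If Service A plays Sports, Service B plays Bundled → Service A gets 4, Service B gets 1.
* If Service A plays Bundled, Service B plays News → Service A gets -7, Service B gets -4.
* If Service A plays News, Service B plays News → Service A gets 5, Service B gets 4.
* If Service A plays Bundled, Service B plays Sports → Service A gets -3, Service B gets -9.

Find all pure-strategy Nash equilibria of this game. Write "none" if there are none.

For each player, find the best response to each opponent profile; mutual best responses are the pure NE.
Service A against Sports: payoffs -6, -5, -3 → best response Bundled.
Service A against News: payoffs -3, 5, -7 → best response News.
Service A against Bundled: payoffs 4, -1, -5 → best response Sports.
Service B against Sports: payoffs -9, -3, 1 → best response Bundled.
Service B against News: payoffs 2, 4, 1 → best response News.
Service B against Bundled: payoffs -9, -4, -5 → best response News.
Mutual best responses: (Sports, Bundled); (News, News).

The pure Nash equilibria are (Sports, Bundled) and (News, News).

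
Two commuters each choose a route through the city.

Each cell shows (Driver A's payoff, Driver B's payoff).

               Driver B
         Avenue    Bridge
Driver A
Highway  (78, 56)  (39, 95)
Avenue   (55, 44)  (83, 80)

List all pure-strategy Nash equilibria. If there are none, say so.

Driver A against Avenue: payoffs 78, 55 → best response Highway.
Driver A against Bridge: payoffs 39, 83 → best response Avenue.
Driver B against Highway: payoffs 56, 95 → best response Bridge.
Driver B against Avenue: payoffs 44, 80 → best response Bridge.
Mutual best responses: (Avenue, Bridge).

Pure NE: (Avenue, Bridge)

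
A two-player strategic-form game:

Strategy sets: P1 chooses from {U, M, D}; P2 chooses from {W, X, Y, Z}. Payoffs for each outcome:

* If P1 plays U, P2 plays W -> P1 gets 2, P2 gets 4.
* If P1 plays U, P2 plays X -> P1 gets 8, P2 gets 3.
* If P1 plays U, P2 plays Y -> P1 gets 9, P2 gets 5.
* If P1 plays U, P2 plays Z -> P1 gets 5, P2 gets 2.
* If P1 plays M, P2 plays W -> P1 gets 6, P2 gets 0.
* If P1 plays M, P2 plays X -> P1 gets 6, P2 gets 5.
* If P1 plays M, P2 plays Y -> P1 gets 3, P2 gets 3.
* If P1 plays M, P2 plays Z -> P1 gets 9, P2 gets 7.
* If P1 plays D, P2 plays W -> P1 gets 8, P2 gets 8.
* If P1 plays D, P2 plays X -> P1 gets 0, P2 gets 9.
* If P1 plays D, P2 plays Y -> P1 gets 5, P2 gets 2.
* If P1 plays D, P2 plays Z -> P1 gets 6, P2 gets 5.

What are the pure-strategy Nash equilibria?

The pure Nash equilibria are (U, Y) and (M, Z).

For each strategy profile, look for a profitable unilateral deviation.
(U, W): P1 can switch to M (2 → 6). Not NE.
(U, X): P2 can switch to W (3 → 4). Not NE.
(U, Y): P1 gets 9, best alternative 5; P2 gets 5, best alternative 4. No profitable deviation — NE.
(U, Z): P1 can switch to M (5 → 9). Not NE.
(M, W): P1 can switch to D (6 → 8). Not NE.
(M, X): P1 can switch to U (6 → 8). Not NE.
(M, Y): P1 can switch to U (3 → 9). Not NE.
(M, Z): P1 gets 9, best alternative 6; P2 gets 7, best alternative 5. No profitable deviation — NE.
(D, W): P2 can switch to X (8 → 9). Not NE.
(D, X): P1 can switch to U (0 → 8). Not NE.
(D, Y): P1 can switch to U (5 → 9). Not NE.
(D, Z): P1 can switch to M (6 → 9). Not NE.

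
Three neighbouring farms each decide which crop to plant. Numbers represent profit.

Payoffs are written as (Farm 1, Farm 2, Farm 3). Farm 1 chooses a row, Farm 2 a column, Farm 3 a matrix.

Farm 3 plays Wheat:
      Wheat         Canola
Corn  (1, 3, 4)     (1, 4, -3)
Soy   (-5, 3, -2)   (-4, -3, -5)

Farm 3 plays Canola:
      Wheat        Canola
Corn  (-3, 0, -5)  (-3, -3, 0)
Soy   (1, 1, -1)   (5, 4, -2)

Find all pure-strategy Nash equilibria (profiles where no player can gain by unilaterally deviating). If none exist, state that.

(Soy, Canola, Canola)

Farm 1 against (Wheat, Wheat): payoffs 1, -5 → best response Corn.
Farm 1 against (Wheat, Canola): payoffs -3, 1 → best response Soy.
Farm 1 against (Canola, Wheat): payoffs 1, -4 → best response Corn.
Farm 1 against (Canola, Canola): payoffs -3, 5 → best response Soy.
Farm 2 against (Corn, Wheat): payoffs 3, 4 → best response Canola.
Farm 2 against (Corn, Canola): payoffs 0, -3 → best response Wheat.
Farm 2 against (Soy, Wheat): payoffs 3, -3 → best response Wheat.
Farm 2 against (Soy, Canola): payoffs 1, 4 → best response Canola.
Farm 3 against (Corn, Wheat): payoffs 4, -5 → best response Wheat.
Farm 3 against (Corn, Canola): payoffs -3, 0 → best response Canola.
Farm 3 against (Soy, Wheat): payoffs -2, -1 → best response Canola.
Farm 3 against (Soy, Canola): payoffs -5, -2 → best response Canola.
Mutual best responses: (Soy, Canola, Canola).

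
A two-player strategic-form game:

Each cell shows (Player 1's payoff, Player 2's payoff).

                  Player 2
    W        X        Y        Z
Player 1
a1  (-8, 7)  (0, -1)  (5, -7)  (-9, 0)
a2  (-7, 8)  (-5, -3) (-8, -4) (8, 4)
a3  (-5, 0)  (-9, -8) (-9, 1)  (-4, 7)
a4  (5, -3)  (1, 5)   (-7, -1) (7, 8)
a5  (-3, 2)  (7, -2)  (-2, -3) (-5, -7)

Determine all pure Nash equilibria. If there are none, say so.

For each player, find the best response to each opponent profile; mutual best responses are the pure NE.
Player 1 against W: payoffs -8, -7, -5, 5, -3 → best response a4.
Player 1 against X: payoffs 0, -5, -9, 1, 7 → best response a5.
Player 1 against Y: payoffs 5, -8, -9, -7, -2 → best response a1.
Player 1 against Z: payoffs -9, 8, -4, 7, -5 → best response a2.
Player 2 against a1: payoffs 7, -1, -7, 0 → best response W.
Player 2 against a2: payoffs 8, -3, -4, 4 → best response W.
Player 2 against a3: payoffs 0, -8, 1, 7 → best response Z.
Player 2 against a4: payoffs -3, 5, -1, 8 → best response Z.
Player 2 against a5: payoffs 2, -2, -3, -7 → best response W.
No profile is a mutual best response for all players.

No pure-strategy Nash equilibrium.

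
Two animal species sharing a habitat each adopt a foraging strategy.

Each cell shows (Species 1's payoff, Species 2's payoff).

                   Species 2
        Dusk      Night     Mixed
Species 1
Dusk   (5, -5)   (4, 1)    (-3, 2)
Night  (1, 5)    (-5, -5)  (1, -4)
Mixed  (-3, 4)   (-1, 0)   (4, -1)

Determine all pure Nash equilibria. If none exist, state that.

none

Mark each player's best response to every combination of opponents' strategies; a profile where every player is best-responding is a pure Nash equilibrium.
Species 1 against Dusk: payoffs 5, 1, -3 → best response Dusk.
Species 1 against Night: payoffs 4, -5, -1 → best response Dusk.
Species 1 against Mixed: payoffs -3, 1, 4 → best response Mixed.
Species 2 against Dusk: payoffs -5, 1, 2 → best response Mixed.
Species 2 against Night: payoffs 5, -5, -4 → best response Dusk.
Species 2 against Mixed: payoffs 4, 0, -1 → best response Dusk.
No profile is a mutual best response for all players.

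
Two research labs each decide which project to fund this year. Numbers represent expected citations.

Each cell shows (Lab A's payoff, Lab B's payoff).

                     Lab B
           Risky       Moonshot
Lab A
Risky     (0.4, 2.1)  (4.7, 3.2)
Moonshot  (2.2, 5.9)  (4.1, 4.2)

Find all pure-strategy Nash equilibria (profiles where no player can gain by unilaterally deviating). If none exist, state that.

Lab A against Risky: payoffs 0.4, 2.2 → best response Moonshot.
Lab A against Moonshot: payoffs 4.7, 4.1 → best response Risky.
Lab B against Risky: payoffs 2.1, 3.2 → best response Moonshot.
Lab B against Moonshot: payoffs 5.9, 4.2 → best response Risky.
Mutual best responses: (Risky, Moonshot); (Moonshot, Risky).

(Risky, Moonshot); (Moonshot, Risky)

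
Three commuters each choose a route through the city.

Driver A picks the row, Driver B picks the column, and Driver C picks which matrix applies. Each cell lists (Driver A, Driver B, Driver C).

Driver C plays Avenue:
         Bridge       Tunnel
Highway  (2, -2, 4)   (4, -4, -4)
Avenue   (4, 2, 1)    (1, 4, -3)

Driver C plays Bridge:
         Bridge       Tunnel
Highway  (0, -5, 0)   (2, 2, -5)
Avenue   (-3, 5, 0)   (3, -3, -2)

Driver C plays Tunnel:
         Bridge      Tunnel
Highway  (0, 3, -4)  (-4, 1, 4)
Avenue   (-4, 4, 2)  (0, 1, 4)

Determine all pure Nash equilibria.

This game has no pure Nash equilibrium.

Driver A against (Bridge, Avenue): payoffs 2, 4 → best response Avenue.
Driver A against (Bridge, Bridge): payoffs 0, -3 → best response Highway.
Driver A against (Bridge, Tunnel): payoffs 0, -4 → best response Highway.
Driver A against (Tunnel, Avenue): payoffs 4, 1 → best response Highway.
Driver A against (Tunnel, Bridge): payoffs 2, 3 → best response Avenue.
Driver A against (Tunnel, Tunnel): payoffs -4, 0 → best response Avenue.
Driver B against (Highway, Avenue): payoffs -2, -4 → best response Bridge.
Driver B against (Highway, Bridge): payoffs -5, 2 → best response Tunnel.
Driver B against (Highway, Tunnel): payoffs 3, 1 → best response Bridge.
Driver B against (Avenue, Avenue): payoffs 2, 4 → best response Tunnel.
Driver B against (Avenue, Bridge): payoffs 5, -3 → best response Bridge.
Driver B against (Avenue, Tunnel): payoffs 4, 1 → best response Bridge.
Driver C against (Highway, Bridge): payoffs 4, 0, -4 → best response Avenue.
Driver C against (Highway, Tunnel): payoffs -4, -5, 4 → best response Tunnel.
Driver C against (Avenue, Bridge): payoffs 1, 0, 2 → best response Tunnel.
Driver C against (Avenue, Tunnel): payoffs -3, -2, 4 → best response Tunnel.
No profile is a mutual best response for all players.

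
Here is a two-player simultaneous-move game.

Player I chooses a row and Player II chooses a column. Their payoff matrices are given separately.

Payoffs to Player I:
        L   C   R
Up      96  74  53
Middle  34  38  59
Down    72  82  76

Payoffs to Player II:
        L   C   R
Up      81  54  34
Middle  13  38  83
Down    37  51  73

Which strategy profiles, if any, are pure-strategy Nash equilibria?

Pure-strategy Nash equilibria: (Up, L), (Down, R)

Check each profile: it is a Nash equilibrium iff no player can strictly gain by switching unilaterally.
(Up, L): Player I gets 96, best alternative 72; Player II gets 81, best alternative 54. No profitable deviation — NE.
(Up, C): Player I can switch to Down (74 → 82). Not NE.
(Up, R): Player I can switch to Middle (53 → 59). Not NE.
(Middle, L): Player I can switch to Up (34 → 96). Not NE.
(Middle, C): Player I can switch to Up (38 → 74). Not NE.
(Middle, R): Player I can switch to Down (59 → 76). Not NE.
(Down, L): Player I can switch to Up (72 → 96). Not NE.
(Down, C): Player II can switch to R (51 → 73). Not NE.
(Down, R): Player I gets 76, best alternative 59; Player II gets 73, best alternative 51. No profitable deviation — NE.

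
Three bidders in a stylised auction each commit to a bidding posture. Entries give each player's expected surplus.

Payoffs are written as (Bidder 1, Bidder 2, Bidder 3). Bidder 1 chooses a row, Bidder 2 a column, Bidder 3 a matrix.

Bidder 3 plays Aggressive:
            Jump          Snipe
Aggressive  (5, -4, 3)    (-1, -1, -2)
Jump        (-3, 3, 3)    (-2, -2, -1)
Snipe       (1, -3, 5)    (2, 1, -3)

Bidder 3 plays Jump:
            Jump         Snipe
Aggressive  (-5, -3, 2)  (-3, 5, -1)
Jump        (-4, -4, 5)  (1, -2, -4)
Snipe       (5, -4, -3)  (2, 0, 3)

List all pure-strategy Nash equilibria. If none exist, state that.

Pure NE: (Snipe, Snipe, Jump)

Check each profile: it is a Nash equilibrium iff no player can strictly gain by switching unilaterally.
(Aggressive, Jump, Aggressive): Bidder 2 can switch to Snipe (-4 → -1). Not NE.
(Aggressive, Jump, Jump): Bidder 1 can switch to Jump (-5 → -4). Not NE.
(Aggressive, Snipe, Aggressive): Bidder 1 can switch to Snipe (-1 → 2). Not NE.
(Aggressive, Snipe, Jump): Bidder 1 can switch to Jump (-3 → 1). Not NE.
(Jump, Jump, Aggressive): Bidder 1 can switch to Aggressive (-3 → 5). Not NE.
(Jump, Jump, Jump): Bidder 1 can switch to Snipe (-4 → 5). Not NE.
(Jump, Snipe, Aggressive): Bidder 1 can switch to Aggressive (-2 → -1). Not NE.
(Jump, Snipe, Jump): Bidder 1 can switch to Snipe (1 → 2). Not NE.
(Snipe, Jump, Aggressive): Bidder 1 can switch to Aggressive (1 → 5). Not NE.
(Snipe, Jump, Jump): Bidder 2 can switch to Snipe (-4 → 0). Not NE.
(Snipe, Snipe, Jump): Bidder 1 gets 2, best alternative 1; Bidder 2 gets 0, best alternative -4; Bidder 3 gets 3, best alternative -3. No profitable deviation — NE.
(The remaining 1 profile has a profitable deviation by the same check.)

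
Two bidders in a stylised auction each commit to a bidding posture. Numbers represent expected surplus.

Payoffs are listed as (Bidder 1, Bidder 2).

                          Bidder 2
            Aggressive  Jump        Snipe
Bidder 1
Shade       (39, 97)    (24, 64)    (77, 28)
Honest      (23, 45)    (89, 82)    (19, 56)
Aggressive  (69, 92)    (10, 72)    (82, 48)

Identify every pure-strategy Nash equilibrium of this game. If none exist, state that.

Bidder 1 against Aggressive: payoffs 39, 23, 69 → best response Aggressive.
Bidder 1 against Jump: payoffs 24, 89, 10 → best response Honest.
Bidder 1 against Snipe: payoffs 77, 19, 82 → best response Aggressive.
Bidder 2 against Shade: payoffs 97, 64, 28 → best response Aggressive.
Bidder 2 against Honest: payoffs 45, 82, 56 → best response Jump.
Bidder 2 against Aggressive: payoffs 92, 72, 48 → best response Aggressive.
Mutual best responses: (Honest, Jump); (Aggressive, Aggressive).

(Honest, Jump), (Aggressive, Aggressive)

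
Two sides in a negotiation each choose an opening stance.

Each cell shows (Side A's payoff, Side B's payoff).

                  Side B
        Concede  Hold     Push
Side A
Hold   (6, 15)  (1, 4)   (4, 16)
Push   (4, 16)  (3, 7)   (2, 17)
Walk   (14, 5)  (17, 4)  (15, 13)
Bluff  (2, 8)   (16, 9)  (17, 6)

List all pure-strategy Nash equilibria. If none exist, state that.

(Hold, Concede): Side A can switch to Walk (6 → 14). Not NE.
(Hold, Hold): Side A can switch to Push (1 → 3). Not NE.
(Hold, Push): Side A can switch to Walk (4 → 15). Not NE.
(Push, Concede): Side A can switch to Hold (4 → 6). Not NE.
(Push, Hold): Side A can switch to Walk (3 → 17). Not NE.
(Push, Push): Side A can switch to Hold (2 → 4). Not NE.
(Walk, Concede): Side B can switch to Push (5 → 13). Not NE.
(Walk, Hold): Side B can switch to Concede (4 → 5). Not NE.
(Walk, Push): Side A can switch to Bluff (15 → 17). Not NE.
(Bluff, Concede): Side A can switch to Hold (2 → 6). Not NE.
(Bluff, Hold): Side A can switch to Walk (16 → 17). Not NE.
(Bluff, Push): Side B can switch to Concede (6 → 8). Not NE.

There is no pure-strategy Nash equilibrium.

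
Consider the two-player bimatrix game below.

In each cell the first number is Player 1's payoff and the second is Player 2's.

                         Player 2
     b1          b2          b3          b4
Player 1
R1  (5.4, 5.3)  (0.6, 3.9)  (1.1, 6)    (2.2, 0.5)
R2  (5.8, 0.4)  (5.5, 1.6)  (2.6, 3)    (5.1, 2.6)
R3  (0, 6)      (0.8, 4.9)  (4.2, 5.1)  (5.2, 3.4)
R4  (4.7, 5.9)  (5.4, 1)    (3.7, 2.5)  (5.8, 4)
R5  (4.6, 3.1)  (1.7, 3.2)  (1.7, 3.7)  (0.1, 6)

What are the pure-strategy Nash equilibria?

(R1, b1): Player 1 can switch to R2 (5.4 → 5.8). Not NE.
(R1, b2): Player 1 can switch to R2 (0.6 → 5.5). Not NE.
(R1, b3): Player 1 can switch to R2 (1.1 → 2.6). Not NE.
(R1, b4): Player 1 can switch to R2 (2.2 → 5.1). Not NE.
(R2, b1): Player 2 can switch to b2 (0.4 → 1.6). Not NE.
(R2, b2): Player 2 can switch to b3 (1.6 → 3). Not NE.
(R2, b3): Player 1 can switch to R3 (2.6 → 4.2). Not NE.
(R2, b4): Player 1 can switch to R3 (5.1 → 5.2). Not NE.
(R3, b1): Player 1 can switch to R1 (0 → 5.4). Not NE.
(R3, b2): Player 1 can switch to R2 (0.8 → 5.5). Not NE.
(The remaining 10 profiles each have a profitable deviation by the same check.)

none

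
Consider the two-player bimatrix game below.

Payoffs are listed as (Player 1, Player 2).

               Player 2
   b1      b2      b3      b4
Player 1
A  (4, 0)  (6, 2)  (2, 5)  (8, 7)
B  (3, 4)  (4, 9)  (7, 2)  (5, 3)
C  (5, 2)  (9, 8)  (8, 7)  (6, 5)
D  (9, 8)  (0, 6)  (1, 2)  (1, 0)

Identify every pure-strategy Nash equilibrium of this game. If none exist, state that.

The pure Nash equilibria are (A, b4) and (C, b2) and (D, b1).

Player 1 against b1: payoffs 4, 3, 5, 9 → best response D.
Player 1 against b2: payoffs 6, 4, 9, 0 → best response C.
Player 1 against b3: payoffs 2, 7, 8, 1 → best response C.
Player 1 against b4: payoffs 8, 5, 6, 1 → best response A.
Player 2 against A: payoffs 0, 2, 5, 7 → best response b4.
Player 2 against B: payoffs 4, 9, 2, 3 → best response b2.
Player 2 against C: payoffs 2, 8, 7, 5 → best response b2.
Player 2 against D: payoffs 8, 6, 2, 0 → best response b1.
Mutual best responses: (A, b4); (C, b2); (D, b1).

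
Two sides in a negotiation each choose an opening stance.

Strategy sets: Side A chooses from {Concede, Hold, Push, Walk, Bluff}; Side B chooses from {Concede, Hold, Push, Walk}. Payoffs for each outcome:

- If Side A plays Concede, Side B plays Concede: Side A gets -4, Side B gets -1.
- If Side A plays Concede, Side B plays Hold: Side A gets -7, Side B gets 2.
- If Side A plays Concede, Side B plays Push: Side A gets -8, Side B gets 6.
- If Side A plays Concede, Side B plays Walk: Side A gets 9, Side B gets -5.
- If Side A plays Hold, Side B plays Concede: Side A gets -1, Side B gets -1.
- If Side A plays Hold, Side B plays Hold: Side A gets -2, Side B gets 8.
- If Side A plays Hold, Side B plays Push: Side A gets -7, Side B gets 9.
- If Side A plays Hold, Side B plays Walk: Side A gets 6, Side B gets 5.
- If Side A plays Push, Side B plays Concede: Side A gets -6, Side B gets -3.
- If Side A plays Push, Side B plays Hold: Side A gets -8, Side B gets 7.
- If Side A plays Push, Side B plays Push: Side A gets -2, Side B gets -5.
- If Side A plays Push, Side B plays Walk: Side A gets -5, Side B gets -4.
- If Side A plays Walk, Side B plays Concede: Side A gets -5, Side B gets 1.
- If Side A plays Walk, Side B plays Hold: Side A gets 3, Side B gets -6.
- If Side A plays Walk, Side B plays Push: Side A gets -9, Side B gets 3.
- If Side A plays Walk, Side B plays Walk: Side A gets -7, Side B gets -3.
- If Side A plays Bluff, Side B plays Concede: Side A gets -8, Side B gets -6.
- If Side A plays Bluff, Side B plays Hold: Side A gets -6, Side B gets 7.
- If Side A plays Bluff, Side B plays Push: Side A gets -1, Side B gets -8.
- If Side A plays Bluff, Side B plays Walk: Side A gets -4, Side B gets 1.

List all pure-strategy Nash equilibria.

(Concede, Concede): Side A can switch to Hold (-4 → -1). Not NE.
(Concede, Hold): Side A can switch to Hold (-7 → -2). Not NE.
(Concede, Push): Side A can switch to Hold (-8 → -7). Not NE.
(Concede, Walk): Side B can switch to Concede (-5 → -1). Not NE.
(Hold, Concede): Side B can switch to Hold (-1 → 8). Not NE.
(Hold, Hold): Side A can switch to Walk (-2 → 3). Not NE.
(Hold, Push): Side A can switch to Push (-7 → -2). Not NE.
(Hold, Walk): Side A can switch to Concede (6 → 9). Not NE.
(Push, Concede): Side A can switch to Concede (-6 → -4). Not NE.
(Push, Hold): Side A can switch to Concede (-8 → -7). Not NE.
(Push, Push): Side A can switch to Bluff (-2 → -1). Not NE.
(Push, Walk): Side A can switch to Concede (-5 → 9). Not NE.
(The remaining 8 profiles each have a profitable deviation by the same check.)

There is no pure-strategy Nash equilibrium.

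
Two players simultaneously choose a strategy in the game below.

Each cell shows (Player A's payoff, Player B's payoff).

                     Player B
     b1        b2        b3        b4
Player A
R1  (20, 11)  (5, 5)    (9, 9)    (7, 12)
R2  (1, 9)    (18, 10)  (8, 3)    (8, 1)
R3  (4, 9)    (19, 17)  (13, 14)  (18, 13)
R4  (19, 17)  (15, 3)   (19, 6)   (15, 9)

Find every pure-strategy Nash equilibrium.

(R3, b2)

Player A against b1: payoffs 20, 1, 4, 19 → best response R1.
Player A against b2: payoffs 5, 18, 19, 15 → best response R3.
Player A against b3: payoffs 9, 8, 13, 19 → best response R4.
Player A against b4: payoffs 7, 8, 18, 15 → best response R3.
Player B against R1: payoffs 11, 5, 9, 12 → best response b4.
Player B against R2: payoffs 9, 10, 3, 1 → best response b2.
Player B against R3: payoffs 9, 17, 14, 13 → best response b2.
Player B against R4: payoffs 17, 3, 6, 9 → best response b1.
Mutual best responses: (R3, b2).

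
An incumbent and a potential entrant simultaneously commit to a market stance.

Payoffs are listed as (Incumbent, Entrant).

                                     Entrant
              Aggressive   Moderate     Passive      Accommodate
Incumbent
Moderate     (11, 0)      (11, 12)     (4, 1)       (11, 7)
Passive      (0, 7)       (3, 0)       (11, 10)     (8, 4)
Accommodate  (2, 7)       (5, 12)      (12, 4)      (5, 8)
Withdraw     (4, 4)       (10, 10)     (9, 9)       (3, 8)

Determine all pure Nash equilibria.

Pure NE: (Moderate, Moderate)

Check each profile: it is a Nash equilibrium iff no player can strictly gain by switching unilaterally.
(Moderate, Aggressive): Entrant can switch to Moderate (0 → 12). Not NE.
(Moderate, Moderate): Incumbent gets 11, best alternative 10; Entrant gets 12, best alternative 7. No profitable deviation — NE.
(Moderate, Passive): Incumbent can switch to Passive (4 → 11). Not NE.
(Moderate, Accommodate): Entrant can switch to Moderate (7 → 12). Not NE.
(Passive, Aggressive): Incumbent can switch to Moderate (0 → 11). Not NE.
(Passive, Moderate): Incumbent can switch to Moderate (3 → 11). Not NE.
(Passive, Passive): Incumbent can switch to Accommodate (11 → 12). Not NE.
(The remaining 9 profiles each have a profitable deviation by the same check.)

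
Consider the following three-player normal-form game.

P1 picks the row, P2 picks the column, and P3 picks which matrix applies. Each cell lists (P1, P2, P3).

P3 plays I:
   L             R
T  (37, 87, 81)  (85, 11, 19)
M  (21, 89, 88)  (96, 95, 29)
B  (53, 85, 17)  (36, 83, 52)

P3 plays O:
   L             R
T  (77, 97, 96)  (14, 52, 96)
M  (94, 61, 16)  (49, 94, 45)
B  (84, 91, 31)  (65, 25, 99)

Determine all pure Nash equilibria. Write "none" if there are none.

P1 against (L, I): payoffs 37, 21, 53 → best response B.
P1 against (L, O): payoffs 77, 94, 84 → best response M.
P1 against (R, I): payoffs 85, 96, 36 → best response M.
P1 against (R, O): payoffs 14, 49, 65 → best response B.
P2 against (T, I): payoffs 87, 11 → best response L.
P2 against (T, O): payoffs 97, 52 → best response L.
P2 against (M, I): payoffs 89, 95 → best response R.
P2 against (M, O): payoffs 61, 94 → best response R.
P2 against (B, I): payoffs 85, 83 → best response L.
P2 against (B, O): payoffs 91, 25 → best response L.
P3 against (T, L): payoffs 81, 96 → best response O.
P3 against (T, R): payoffs 19, 96 → best response O.
P3 against (M, L): payoffs 88, 16 → best response I.
P3 against (M, R): payoffs 29, 45 → best response O.
P3 against (B, L): payoffs 17, 31 → best response O.
P3 against (B, R): payoffs 52, 99 → best response O.
No profile is a mutual best response for all players.

No pure-strategy Nash equilibrium.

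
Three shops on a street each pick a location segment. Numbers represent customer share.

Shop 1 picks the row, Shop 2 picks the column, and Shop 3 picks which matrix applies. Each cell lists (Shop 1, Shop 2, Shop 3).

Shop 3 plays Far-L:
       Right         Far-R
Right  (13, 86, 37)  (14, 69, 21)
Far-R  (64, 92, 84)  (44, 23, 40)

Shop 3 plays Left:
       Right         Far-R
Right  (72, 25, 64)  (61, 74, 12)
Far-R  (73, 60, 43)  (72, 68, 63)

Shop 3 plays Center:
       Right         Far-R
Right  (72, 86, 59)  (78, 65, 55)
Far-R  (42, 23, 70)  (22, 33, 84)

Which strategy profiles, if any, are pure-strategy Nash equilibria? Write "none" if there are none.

The unique pure-strategy Nash equilibrium is (Far-R, Right, Far-L).

(Right, Right, Far-L): Shop 1 can switch to Far-R (13 → 64). Not NE.
(Right, Right, Left): Shop 1 can switch to Far-R (72 → 73). Not NE.
(Right, Right, Center): Shop 3 can switch to Left (59 → 64). Not NE.
(Right, Far-R, Far-L): Shop 1 can switch to Far-R (14 → 44). Not NE.
(Right, Far-R, Left): Shop 1 can switch to Far-R (61 → 72). Not NE.
(Right, Far-R, Center): Shop 2 can switch to Right (65 → 86). Not NE.
(Far-R, Right, Far-L): Shop 1 gets 64, best alternative 13; Shop 2 gets 92, best alternative 23; Shop 3 gets 84, best alternative 70. No profitable deviation — NE.
(Far-R, Right, Left): Shop 2 can switch to Far-R (60 → 68). Not NE.
(Far-R, Right, Center): Shop 1 can switch to Right (42 → 72). Not NE.
(Far-R, Far-R, Far-L): Shop 2 can switch to Right (23 → 92). Not NE.
(Far-R, Far-R, Left): Shop 3 can switch to Center (63 → 84). Not NE.
(Far-R, Far-R, Center): Shop 1 can switch to Right (22 → 78). Not NE.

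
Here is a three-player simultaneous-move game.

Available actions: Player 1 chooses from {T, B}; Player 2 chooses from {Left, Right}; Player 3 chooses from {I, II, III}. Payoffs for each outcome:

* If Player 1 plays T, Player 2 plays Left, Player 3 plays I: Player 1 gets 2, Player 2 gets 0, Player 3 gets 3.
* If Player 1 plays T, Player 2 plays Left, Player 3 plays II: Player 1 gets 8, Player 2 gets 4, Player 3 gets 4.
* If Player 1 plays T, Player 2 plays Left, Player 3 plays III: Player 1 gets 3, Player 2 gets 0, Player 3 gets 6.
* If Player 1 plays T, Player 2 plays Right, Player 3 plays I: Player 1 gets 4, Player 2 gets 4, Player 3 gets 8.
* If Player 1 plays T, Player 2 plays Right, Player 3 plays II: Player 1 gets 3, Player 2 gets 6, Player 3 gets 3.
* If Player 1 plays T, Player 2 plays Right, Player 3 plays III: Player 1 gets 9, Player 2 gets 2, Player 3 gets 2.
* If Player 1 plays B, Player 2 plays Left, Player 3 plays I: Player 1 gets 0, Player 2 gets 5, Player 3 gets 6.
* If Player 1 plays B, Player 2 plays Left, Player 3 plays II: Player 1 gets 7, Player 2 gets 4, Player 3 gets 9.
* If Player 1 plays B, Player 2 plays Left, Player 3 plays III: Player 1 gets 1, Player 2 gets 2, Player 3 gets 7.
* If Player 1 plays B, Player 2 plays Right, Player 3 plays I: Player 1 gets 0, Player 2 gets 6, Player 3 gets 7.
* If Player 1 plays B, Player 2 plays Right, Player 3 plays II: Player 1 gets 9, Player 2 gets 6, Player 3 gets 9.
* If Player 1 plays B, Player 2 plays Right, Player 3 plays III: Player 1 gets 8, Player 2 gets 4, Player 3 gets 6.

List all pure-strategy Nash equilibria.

Check each profile: it is a Nash equilibrium iff no player can strictly gain by switching unilaterally.
(T, Left, I): Player 2 can switch to Right (0 → 4). Not NE.
(T, Left, II): Player 2 can switch to Right (4 → 6). Not NE.
(T, Left, III): Player 2 can switch to Right (0 → 2). Not NE.
(T, Right, I): Player 1 gets 4, best alternative 0; Player 2 gets 4, best alternative 0; Player 3 gets 8, best alternative 3. No profitable deviation — NE.
(T, Right, II): Player 1 can switch to B (3 → 9). Not NE.
(T, Right, III): Player 3 can switch to I (2 → 8). Not NE.
(B, Left, I): Player 1 can switch to T (0 → 2). Not NE.
(B, Left, II): Player 1 can switch to T (7 → 8). Not NE.
(B, Left, III): Player 1 can switch to T (1 → 3). Not NE.
(B, Right, I): Player 1 can switch to T (0 → 4). Not NE.
(B, Right, II): Player 1 gets 9, best alternative 3; Player 2 gets 6, best alternative 4; Player 3 gets 9, best alternative 7. No profitable deviation — NE.
(B, Right, III): Player 1 can switch to T (8 → 9). Not NE.

(T, Right, I), (B, Right, II)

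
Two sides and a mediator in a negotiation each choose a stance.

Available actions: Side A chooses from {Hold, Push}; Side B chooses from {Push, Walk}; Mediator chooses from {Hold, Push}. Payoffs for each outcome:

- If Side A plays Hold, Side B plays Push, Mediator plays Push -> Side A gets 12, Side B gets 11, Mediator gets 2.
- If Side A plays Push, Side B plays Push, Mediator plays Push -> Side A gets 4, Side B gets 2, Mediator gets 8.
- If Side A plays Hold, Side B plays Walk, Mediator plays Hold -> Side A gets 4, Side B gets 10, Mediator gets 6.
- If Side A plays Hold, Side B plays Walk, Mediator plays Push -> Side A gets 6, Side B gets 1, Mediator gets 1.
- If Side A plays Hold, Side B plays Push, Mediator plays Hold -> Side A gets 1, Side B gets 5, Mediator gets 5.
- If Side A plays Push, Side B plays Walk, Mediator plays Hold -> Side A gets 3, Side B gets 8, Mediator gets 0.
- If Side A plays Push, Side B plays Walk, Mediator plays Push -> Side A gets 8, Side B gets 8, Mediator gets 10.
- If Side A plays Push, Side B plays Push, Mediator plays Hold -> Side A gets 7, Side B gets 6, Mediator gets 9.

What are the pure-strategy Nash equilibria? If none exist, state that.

For each player, find the best response to each opponent profile; mutual best responses are the pure NE.
Side A against (Push, Hold): payoffs 1, 7 → best response Push.
Side A against (Push, Push): payoffs 12, 4 → best response Hold.
Side A against (Walk, Hold): payoffs 4, 3 → best response Hold.
Side A against (Walk, Push): payoffs 6, 8 → best response Push.
Side B against (Hold, Hold): payoffs 5, 10 → best response Walk.
Side B against (Hold, Push): payoffs 11, 1 → best response Push.
Side B against (Push, Hold): payoffs 6, 8 → best response Walk.
Side B against (Push, Push): payoffs 2, 8 → best response Walk.
Mediator against (Hold, Push): payoffs 5, 2 → best response Hold.
Mediator against (Hold, Walk): payoffs 6, 1 → best response Hold.
Mediator against (Push, Push): payoffs 9, 8 → best response Hold.
Mediator against (Push, Walk): payoffs 0, 10 → best response Push.
Mutual best responses: (Hold, Walk, Hold); (Push, Walk, Push).

Pure-strategy Nash equilibria: (Hold, Walk, Hold), (Push, Walk, Push)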